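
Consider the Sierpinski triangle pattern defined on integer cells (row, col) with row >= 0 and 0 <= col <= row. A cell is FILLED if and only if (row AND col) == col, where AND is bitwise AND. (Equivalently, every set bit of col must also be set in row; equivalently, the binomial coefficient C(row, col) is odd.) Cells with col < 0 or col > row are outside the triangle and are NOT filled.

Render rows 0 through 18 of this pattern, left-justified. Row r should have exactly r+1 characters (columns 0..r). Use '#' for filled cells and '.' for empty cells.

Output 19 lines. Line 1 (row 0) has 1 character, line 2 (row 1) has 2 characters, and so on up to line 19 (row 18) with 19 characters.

r0=0: #
r1=1: ##
r2=10: #.#
r3=11: ####
r4=100: #...#
r5=101: ##..##
r6=110: #.#.#.#
r7=111: ########
r8=1000: #.......#
r9=1001: ##......##
r10=1010: #.#.....#.#
r11=1011: ####....####
r12=1100: #...#...#...#
r13=1101: ##..##..##..##
r14=1110: #.#.#.#.#.#.#.#
r15=1111: ################
r16=10000: #...............#
r17=10001: ##..............##
r18=10010: #.#.............#.#

Answer: #
##
#.#
####
#...#
##..##
#.#.#.#
########
#.......#
##......##
#.#.....#.#
####....####
#...#...#...#
##..##..##..##
#.#.#.#.#.#.#.#
################
#...............#
##..............##
#.#.............#.#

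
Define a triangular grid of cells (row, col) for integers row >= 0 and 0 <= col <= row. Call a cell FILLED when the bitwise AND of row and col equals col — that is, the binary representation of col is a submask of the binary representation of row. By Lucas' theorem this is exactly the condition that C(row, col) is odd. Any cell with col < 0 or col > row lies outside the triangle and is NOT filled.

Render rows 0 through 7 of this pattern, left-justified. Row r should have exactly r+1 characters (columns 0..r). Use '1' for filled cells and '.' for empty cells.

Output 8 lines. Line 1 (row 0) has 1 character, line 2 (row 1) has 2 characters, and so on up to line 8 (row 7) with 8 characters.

r0=0: 1
r1=1: 11
r2=10: 1.1
r3=11: 1111
r4=100: 1...1
r5=101: 11..11
r6=110: 1.1.1.1
r7=111: 11111111

Answer: 1
11
1.1
1111
1...1
11..11
1.1.1.1
11111111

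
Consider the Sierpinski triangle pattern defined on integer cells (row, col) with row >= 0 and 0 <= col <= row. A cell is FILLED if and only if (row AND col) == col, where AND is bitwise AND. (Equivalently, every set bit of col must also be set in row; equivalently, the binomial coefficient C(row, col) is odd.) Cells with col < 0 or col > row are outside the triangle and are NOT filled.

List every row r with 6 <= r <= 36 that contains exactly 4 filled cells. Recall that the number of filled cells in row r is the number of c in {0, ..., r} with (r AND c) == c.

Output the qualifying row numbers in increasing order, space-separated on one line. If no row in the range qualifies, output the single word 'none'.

Answer: 6 9 10 12 17 18 20 24 33 34 36

Derivation:
Row r has 2^popcount(r) filled cells, so we need popcount(r) = log2(4) = 2.
Scan r = 6..36 and keep those with exactly 2 one-bits:
r=6=110 popcount=2 -> KEEP
r=7=111 popcount=3 -> skip
r=8=1000 popcount=1 -> skip
r=9=1001 popcount=2 -> KEEP
r=10=1010 popcount=2 -> KEEP
r=11=1011 popcount=3 -> skip
r=12=1100 popcount=2 -> KEEP
r=13=1101 popcount=3 -> skip
r=14=1110 popcount=3 -> skip
r=15=1111 popcount=4 -> skip
r=16=10000 popcount=1 -> skip
r=17=10001 popcount=2 -> KEEP
r=18=10010 popcount=2 -> KEEP
r=19=10011 popcount=3 -> skip
r=20=10100 popcount=2 -> KEEP
r=21=10101 popcount=3 -> skip
r=22=10110 popcount=3 -> skip
r=23=10111 popcount=4 -> skip
r=24=11000 popcount=2 -> KEEP
r=25=11001 popcount=3 -> skip
r=26=11010 popcount=3 -> skip
r=27=11011 popcount=4 -> skip
r=28=11100 popcount=3 -> skip
r=29=11101 popcount=4 -> skip
r=30=11110 popcount=4 -> skip
r=31=11111 popcount=5 -> skip
r=32=100000 popcount=1 -> skip
r=33=100001 popcount=2 -> KEEP
r=34=100010 popcount=2 -> KEEP
r=35=100011 popcount=3 -> skip
r=36=100100 popcount=2 -> KEEP
Kept rows: 6 9 10 12 17 18 20 24 33 34 36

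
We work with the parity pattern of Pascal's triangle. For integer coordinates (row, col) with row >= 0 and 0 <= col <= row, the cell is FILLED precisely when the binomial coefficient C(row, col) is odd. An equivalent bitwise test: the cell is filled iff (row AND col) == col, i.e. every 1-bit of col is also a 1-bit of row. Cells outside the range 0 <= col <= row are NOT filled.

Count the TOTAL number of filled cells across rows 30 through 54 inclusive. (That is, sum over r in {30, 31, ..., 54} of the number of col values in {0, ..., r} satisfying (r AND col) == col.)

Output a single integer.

Answer: 286

Derivation:
r30=11110 pc4: +16 =16
r31=11111 pc5: +32 =48
r32=100000 pc1: +2 =50
r33=100001 pc2: +4 =54
r34=100010 pc2: +4 =58
r35=100011 pc3: +8 =66
r36=100100 pc2: +4 =70
r37=100101 pc3: +8 =78
r38=100110 pc3: +8 =86
r39=100111 pc4: +16 =102
r40=101000 pc2: +4 =106
r41=101001 pc3: +8 =114
r42=101010 pc3: +8 =122
r43=101011 pc4: +16 =138
r44=101100 pc3: +8 =146
r45=101101 pc4: +16 =162
r46=101110 pc4: +16 =178
r47=101111 pc5: +32 =210
r48=110000 pc2: +4 =214
r49=110001 pc3: +8 =222
r50=110010 pc3: +8 =230
r51=110011 pc4: +16 =246
r52=110100 pc3: +8 =254
r53=110101 pc4: +16 =270
r54=110110 pc4: +16 =286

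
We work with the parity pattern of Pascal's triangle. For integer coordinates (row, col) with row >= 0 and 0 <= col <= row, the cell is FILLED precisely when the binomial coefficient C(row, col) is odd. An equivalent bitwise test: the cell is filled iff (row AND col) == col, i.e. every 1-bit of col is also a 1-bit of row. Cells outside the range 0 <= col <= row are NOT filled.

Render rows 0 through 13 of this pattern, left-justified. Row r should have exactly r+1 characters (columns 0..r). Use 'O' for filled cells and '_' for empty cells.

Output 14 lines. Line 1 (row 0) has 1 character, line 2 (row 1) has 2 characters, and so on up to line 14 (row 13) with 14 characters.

Answer: O
OO
O_O
OOOO
O___O
OO__OO
O_O_O_O
OOOOOOOO
O_______O
OO______OO
O_O_____O_O
OOOO____OOOO
O___O___O___O
OO__OO__OO__OO

Derivation:
r0=0: O
r1=1: OO
r2=10: O_O
r3=11: OOOO
r4=100: O___O
r5=101: OO__OO
r6=110: O_O_O_O
r7=111: OOOOOOOO
r8=1000: O_______O
r9=1001: OO______OO
r10=1010: O_O_____O_O
r11=1011: OOOO____OOOO
r12=1100: O___O___O___O
r13=1101: OO__OO__OO__OO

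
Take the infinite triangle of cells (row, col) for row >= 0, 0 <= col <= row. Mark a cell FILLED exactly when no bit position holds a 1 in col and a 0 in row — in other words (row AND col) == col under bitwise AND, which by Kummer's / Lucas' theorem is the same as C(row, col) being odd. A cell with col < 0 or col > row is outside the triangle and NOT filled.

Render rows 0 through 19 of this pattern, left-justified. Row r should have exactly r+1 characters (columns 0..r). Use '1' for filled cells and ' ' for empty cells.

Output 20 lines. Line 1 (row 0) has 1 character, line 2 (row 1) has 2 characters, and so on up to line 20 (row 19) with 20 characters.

Answer: 1
11
1 1
1111
1   1
11  11
1 1 1 1
11111111
1       1
11      11
1 1     1 1
1111    1111
1   1   1   1
11  11  11  11
1 1 1 1 1 1 1 1
1111111111111111
1               1
11              11
1 1             1 1
1111            1111

Derivation:
r0=0: 1
r1=1: 11
r2=10: 1 1
r3=11: 1111
r4=100: 1   1
r5=101: 11  11
r6=110: 1 1 1 1
r7=111: 11111111
r8=1000: 1       1
r9=1001: 11      11
r10=1010: 1 1     1 1
r11=1011: 1111    1111
r12=1100: 1   1   1   1
r13=1101: 11  11  11  11
r14=1110: 1 1 1 1 1 1 1 1
r15=1111: 1111111111111111
r16=10000: 1               1
r17=10001: 11              11
r18=10010: 1 1             1 1
r19=10011: 1111            1111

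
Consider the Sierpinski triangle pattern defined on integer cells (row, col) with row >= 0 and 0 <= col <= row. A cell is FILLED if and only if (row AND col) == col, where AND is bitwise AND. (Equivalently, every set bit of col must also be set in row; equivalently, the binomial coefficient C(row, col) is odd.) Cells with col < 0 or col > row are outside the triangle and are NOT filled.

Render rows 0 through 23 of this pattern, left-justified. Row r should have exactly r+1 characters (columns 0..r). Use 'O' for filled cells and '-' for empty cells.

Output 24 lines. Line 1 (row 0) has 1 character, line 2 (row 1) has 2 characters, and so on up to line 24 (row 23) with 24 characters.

r0=0: O
r1=1: OO
r2=10: O-O
r3=11: OOOO
r4=100: O---O
r5=101: OO--OO
r6=110: O-O-O-O
r7=111: OOOOOOOO
r8=1000: O-------O
r9=1001: OO------OO
r10=1010: O-O-----O-O
r11=1011: OOOO----OOOO
r12=1100: O---O---O---O
r13=1101: OO--OO--OO--OO
r14=1110: O-O-O-O-O-O-O-O
r15=1111: OOOOOOOOOOOOOOOO
r16=10000: O---------------O
r17=10001: OO--------------OO
r18=10010: O-O-------------O-O
r19=10011: OOOO------------OOOO
r20=10100: O---O-----------O---O
r21=10101: OO--OO----------OO--OO
r22=10110: O-O-O-O---------O-O-O-O
r23=10111: OOOOOOOO--------OOOOOOOO

Answer: O
OO
O-O
OOOO
O---O
OO--OO
O-O-O-O
OOOOOOOO
O-------O
OO------OO
O-O-----O-O
OOOO----OOOO
O---O---O---O
OO--OO--OO--OO
O-O-O-O-O-O-O-O
OOOOOOOOOOOOOOOO
O---------------O
OO--------------OO
O-O-------------O-O
OOOO------------OOOO
O---O-----------O---O
OO--OO----------OO--OO
O-O-O-O---------O-O-O-O
OOOOOOOO--------OOOOOOOO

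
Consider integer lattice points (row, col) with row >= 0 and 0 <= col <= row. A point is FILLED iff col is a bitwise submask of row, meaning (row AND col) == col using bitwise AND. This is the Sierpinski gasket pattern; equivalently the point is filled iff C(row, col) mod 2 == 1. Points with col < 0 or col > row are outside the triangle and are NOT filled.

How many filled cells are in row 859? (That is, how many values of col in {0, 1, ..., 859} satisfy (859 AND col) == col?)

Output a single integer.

Answer: 128

Derivation:
859 in binary = 1101011011
popcount(859) = number of 1-bits in 1101011011 = 7
A col c satisfies (859 AND c) == c iff every set bit of c is also set in 859; each of the 7 set bits of 859 can independently be on or off in c.
count = 2^7 = 128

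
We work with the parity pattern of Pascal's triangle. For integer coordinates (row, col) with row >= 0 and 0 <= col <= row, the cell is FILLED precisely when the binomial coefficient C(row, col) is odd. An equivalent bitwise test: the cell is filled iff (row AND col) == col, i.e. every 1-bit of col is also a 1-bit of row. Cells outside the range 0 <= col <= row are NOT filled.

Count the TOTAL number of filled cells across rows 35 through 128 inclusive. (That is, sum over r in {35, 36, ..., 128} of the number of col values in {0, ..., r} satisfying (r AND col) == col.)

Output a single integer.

r35=100011 pc3: +8 =8
r36=100100 pc2: +4 =12
r37=100101 pc3: +8 =20
r38=100110 pc3: +8 =28
r39=100111 pc4: +16 =44
r40=101000 pc2: +4 =48
r41=101001 pc3: +8 =56
r42=101010 pc3: +8 =64
r43=101011 pc4: +16 =80
r44=101100 pc3: +8 =88
r45=101101 pc4: +16 =104
r46=101110 pc4: +16 =120
r47=101111 pc5: +32 =152
r48=110000 pc2: +4 =156
r49=110001 pc3: +8 =164
r50=110010 pc3: +8 =172
r51=110011 pc4: +16 =188
r52=110100 pc3: +8 =196
r53=110101 pc4: +16 =212
r54=110110 pc4: +16 =228
r55=110111 pc5: +32 =260
r56=111000 pc3: +8 =268
r57=111001 pc4: +16 =284
r58=111010 pc4: +16 =300
r59=111011 pc5: +32 =332
r60=111100 pc4: +16 =348
r61=111101 pc5: +32 =380
r62=111110 pc5: +32 =412
r63=111111 pc6: +64 =476
r64=1000000 pc1: +2 =478
r65=1000001 pc2: +4 =482
r66=1000010 pc2: +4 =486
r67=1000011 pc3: +8 =494
r68=1000100 pc2: +4 =498
r69=1000101 pc3: +8 =506
r70=1000110 pc3: +8 =514
r71=1000111 pc4: +16 =530
r72=1001000 pc2: +4 =534
r73=1001001 pc3: +8 =542
r74=1001010 pc3: +8 =550
r75=1001011 pc4: +16 =566
r76=1001100 pc3: +8 =574
r77=1001101 pc4: +16 =590
r78=1001110 pc4: +16 =606
r79=1001111 pc5: +32 =638
r80=1010000 pc2: +4 =642
r81=1010001 pc3: +8 =650
r82=1010010 pc3: +8 =658
r83=1010011 pc4: +16 =674
r84=1010100 pc3: +8 =682
r85=1010101 pc4: +16 =698
r86=1010110 pc4: +16 =714
r87=1010111 pc5: +32 =746
r88=1011000 pc3: +8 =754
r89=1011001 pc4: +16 =770
r90=1011010 pc4: +16 =786
r91=1011011 pc5: +32 =818
r92=1011100 pc4: +16 =834
r93=1011101 pc5: +32 =866
r94=1011110 pc5: +32 =898
r95=1011111 pc6: +64 =962
r96=1100000 pc2: +4 =966
r97=1100001 pc3: +8 =974
r98=1100010 pc3: +8 =982
r99=1100011 pc4: +16 =998
r100=1100100 pc3: +8 =1006
r101=1100101 pc4: +16 =1022
r102=1100110 pc4: +16 =1038
r103=1100111 pc5: +32 =1070
r104=1101000 pc3: +8 =1078
r105=1101001 pc4: +16 =1094
r106=1101010 pc4: +16 =1110
r107=1101011 pc5: +32 =1142
r108=1101100 pc4: +16 =1158
r109=1101101 pc5: +32 =1190
r110=1101110 pc5: +32 =1222
r111=1101111 pc6: +64 =1286
r112=1110000 pc3: +8 =1294
r113=1110001 pc4: +16 =1310
r114=1110010 pc4: +16 =1326
r115=1110011 pc5: +32 =1358
r116=1110100 pc4: +16 =1374
r117=1110101 pc5: +32 =1406
r118=1110110 pc5: +32 =1438
r119=1110111 pc6: +64 =1502
r120=1111000 pc4: +16 =1518
r121=1111001 pc5: +32 =1550
r122=1111010 pc5: +32 =1582
r123=1111011 pc6: +64 =1646
r124=1111100 pc5: +32 =1678
r125=1111101 pc6: +64 =1742
r126=1111110 pc6: +64 =1806
r127=1111111 pc7: +128 =1934
r128=10000000 pc1: +2 =1936

Answer: 1936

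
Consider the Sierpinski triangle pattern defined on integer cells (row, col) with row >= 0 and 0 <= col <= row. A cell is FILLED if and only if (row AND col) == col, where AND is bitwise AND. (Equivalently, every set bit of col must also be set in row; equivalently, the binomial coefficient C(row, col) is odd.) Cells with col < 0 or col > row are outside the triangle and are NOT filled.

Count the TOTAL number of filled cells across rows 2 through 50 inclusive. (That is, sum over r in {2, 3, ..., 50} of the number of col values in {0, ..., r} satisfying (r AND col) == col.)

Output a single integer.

Answer: 422

Derivation:
r2=10 pc1: +2 =2
r3=11 pc2: +4 =6
r4=100 pc1: +2 =8
r5=101 pc2: +4 =12
r6=110 pc2: +4 =16
r7=111 pc3: +8 =24
r8=1000 pc1: +2 =26
r9=1001 pc2: +4 =30
r10=1010 pc2: +4 =34
r11=1011 pc3: +8 =42
r12=1100 pc2: +4 =46
r13=1101 pc3: +8 =54
r14=1110 pc3: +8 =62
r15=1111 pc4: +16 =78
r16=10000 pc1: +2 =80
r17=10001 pc2: +4 =84
r18=10010 pc2: +4 =88
r19=10011 pc3: +8 =96
r20=10100 pc2: +4 =100
r21=10101 pc3: +8 =108
r22=10110 pc3: +8 =116
r23=10111 pc4: +16 =132
r24=11000 pc2: +4 =136
r25=11001 pc3: +8 =144
r26=11010 pc3: +8 =152
r27=11011 pc4: +16 =168
r28=11100 pc3: +8 =176
r29=11101 pc4: +16 =192
r30=11110 pc4: +16 =208
r31=11111 pc5: +32 =240
r32=100000 pc1: +2 =242
r33=100001 pc2: +4 =246
r34=100010 pc2: +4 =250
r35=100011 pc3: +8 =258
r36=100100 pc2: +4 =262
r37=100101 pc3: +8 =270
r38=100110 pc3: +8 =278
r39=100111 pc4: +16 =294
r40=101000 pc2: +4 =298
r41=101001 pc3: +8 =306
r42=101010 pc3: +8 =314
r43=101011 pc4: +16 =330
r44=101100 pc3: +8 =338
r45=101101 pc4: +16 =354
r46=101110 pc4: +16 =370
r47=101111 pc5: +32 =402
r48=110000 pc2: +4 =406
r49=110001 pc3: +8 =414
r50=110010 pc3: +8 =422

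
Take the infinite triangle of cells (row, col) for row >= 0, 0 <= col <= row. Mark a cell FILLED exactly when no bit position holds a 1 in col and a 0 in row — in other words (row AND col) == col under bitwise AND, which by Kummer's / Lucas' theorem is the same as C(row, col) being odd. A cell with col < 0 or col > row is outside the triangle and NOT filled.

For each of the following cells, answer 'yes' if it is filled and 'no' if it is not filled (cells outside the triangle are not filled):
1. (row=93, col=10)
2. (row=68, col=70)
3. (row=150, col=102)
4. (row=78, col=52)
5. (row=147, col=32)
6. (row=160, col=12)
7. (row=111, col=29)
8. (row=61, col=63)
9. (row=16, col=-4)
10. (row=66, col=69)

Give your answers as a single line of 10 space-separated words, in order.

(93,10): row=0b1011101, col=0b1010, row AND col = 0b1000 = 8; 8 != 10 -> empty
(68,70): col outside [0, 68] -> not filled
(150,102): row=0b10010110, col=0b1100110, row AND col = 0b110 = 6; 6 != 102 -> empty
(78,52): row=0b1001110, col=0b110100, row AND col = 0b100 = 4; 4 != 52 -> empty
(147,32): row=0b10010011, col=0b100000, row AND col = 0b0 = 0; 0 != 32 -> empty
(160,12): row=0b10100000, col=0b1100, row AND col = 0b0 = 0; 0 != 12 -> empty
(111,29): row=0b1101111, col=0b11101, row AND col = 0b1101 = 13; 13 != 29 -> empty
(61,63): col outside [0, 61] -> not filled
(16,-4): col outside [0, 16] -> not filled
(66,69): col outside [0, 66] -> not filled

Answer: no no no no no no no no no no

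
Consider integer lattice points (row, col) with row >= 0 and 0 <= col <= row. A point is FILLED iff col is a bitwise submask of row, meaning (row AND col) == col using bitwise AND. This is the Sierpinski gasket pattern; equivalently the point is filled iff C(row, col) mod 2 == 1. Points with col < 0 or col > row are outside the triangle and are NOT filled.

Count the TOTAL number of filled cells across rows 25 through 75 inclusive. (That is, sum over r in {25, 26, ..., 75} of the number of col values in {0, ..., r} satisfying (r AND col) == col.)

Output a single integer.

Answer: 680

Derivation:
r25=11001 pc3: +8 =8
r26=11010 pc3: +8 =16
r27=11011 pc4: +16 =32
r28=11100 pc3: +8 =40
r29=11101 pc4: +16 =56
r30=11110 pc4: +16 =72
r31=11111 pc5: +32 =104
r32=100000 pc1: +2 =106
r33=100001 pc2: +4 =110
r34=100010 pc2: +4 =114
r35=100011 pc3: +8 =122
r36=100100 pc2: +4 =126
r37=100101 pc3: +8 =134
r38=100110 pc3: +8 =142
r39=100111 pc4: +16 =158
r40=101000 pc2: +4 =162
r41=101001 pc3: +8 =170
r42=101010 pc3: +8 =178
r43=101011 pc4: +16 =194
r44=101100 pc3: +8 =202
r45=101101 pc4: +16 =218
r46=101110 pc4: +16 =234
r47=101111 pc5: +32 =266
r48=110000 pc2: +4 =270
r49=110001 pc3: +8 =278
r50=110010 pc3: +8 =286
r51=110011 pc4: +16 =302
r52=110100 pc3: +8 =310
r53=110101 pc4: +16 =326
r54=110110 pc4: +16 =342
r55=110111 pc5: +32 =374
r56=111000 pc3: +8 =382
r57=111001 pc4: +16 =398
r58=111010 pc4: +16 =414
r59=111011 pc5: +32 =446
r60=111100 pc4: +16 =462
r61=111101 pc5: +32 =494
r62=111110 pc5: +32 =526
r63=111111 pc6: +64 =590
r64=1000000 pc1: +2 =592
r65=1000001 pc2: +4 =596
r66=1000010 pc2: +4 =600
r67=1000011 pc3: +8 =608
r68=1000100 pc2: +4 =612
r69=1000101 pc3: +8 =620
r70=1000110 pc3: +8 =628
r71=1000111 pc4: +16 =644
r72=1001000 pc2: +4 =648
r73=1001001 pc3: +8 =656
r74=1001010 pc3: +8 =664
r75=1001011 pc4: +16 =680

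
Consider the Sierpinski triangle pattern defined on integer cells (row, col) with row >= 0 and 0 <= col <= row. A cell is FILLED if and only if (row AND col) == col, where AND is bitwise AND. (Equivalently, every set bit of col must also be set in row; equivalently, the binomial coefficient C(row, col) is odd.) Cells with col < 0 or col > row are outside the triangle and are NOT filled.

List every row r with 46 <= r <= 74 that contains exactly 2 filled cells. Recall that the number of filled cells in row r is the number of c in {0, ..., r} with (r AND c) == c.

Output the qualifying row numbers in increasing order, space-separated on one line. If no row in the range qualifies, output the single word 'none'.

Row r has 2^popcount(r) filled cells, so we need popcount(r) = log2(2) = 1.
Scan r = 46..74 and keep those with exactly 1 one-bits:
r=46=101110 popcount=4 -> skip
r=47=101111 popcount=5 -> skip
r=48=110000 popcount=2 -> skip
r=49=110001 popcount=3 -> skip
r=50=110010 popcount=3 -> skip
r=51=110011 popcount=4 -> skip
r=52=110100 popcount=3 -> skip
r=53=110101 popcount=4 -> skip
r=54=110110 popcount=4 -> skip
r=55=110111 popcount=5 -> skip
r=56=111000 popcount=3 -> skip
r=57=111001 popcount=4 -> skip
r=58=111010 popcount=4 -> skip
r=59=111011 popcount=5 -> skip
r=60=111100 popcount=4 -> skip
r=61=111101 popcount=5 -> skip
r=62=111110 popcount=5 -> skip
r=63=111111 popcount=6 -> skip
r=64=1000000 popcount=1 -> KEEP
r=65=1000001 popcount=2 -> skip
r=66=1000010 popcount=2 -> skip
r=67=1000011 popcount=3 -> skip
r=68=1000100 popcount=2 -> skip
r=69=1000101 popcount=3 -> skip
r=70=1000110 popcount=3 -> skip
r=71=1000111 popcount=4 -> skip
r=72=1001000 popcount=2 -> skip
r=73=1001001 popcount=3 -> skip
r=74=1001010 popcount=3 -> skip
Kept rows: 64

Answer: 64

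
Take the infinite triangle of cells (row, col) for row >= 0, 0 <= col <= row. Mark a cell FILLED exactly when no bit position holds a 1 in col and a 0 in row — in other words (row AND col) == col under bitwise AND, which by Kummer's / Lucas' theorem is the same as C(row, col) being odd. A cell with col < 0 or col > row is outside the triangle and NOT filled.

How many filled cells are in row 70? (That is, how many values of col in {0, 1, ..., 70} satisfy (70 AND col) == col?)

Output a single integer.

Answer: 8

Derivation:
70 in binary = 1000110
popcount(70) = number of 1-bits in 1000110 = 3
A col c satisfies (70 AND c) == c iff every set bit of c is also set in 70; each of the 3 set bits of 70 can independently be on or off in c.
count = 2^3 = 8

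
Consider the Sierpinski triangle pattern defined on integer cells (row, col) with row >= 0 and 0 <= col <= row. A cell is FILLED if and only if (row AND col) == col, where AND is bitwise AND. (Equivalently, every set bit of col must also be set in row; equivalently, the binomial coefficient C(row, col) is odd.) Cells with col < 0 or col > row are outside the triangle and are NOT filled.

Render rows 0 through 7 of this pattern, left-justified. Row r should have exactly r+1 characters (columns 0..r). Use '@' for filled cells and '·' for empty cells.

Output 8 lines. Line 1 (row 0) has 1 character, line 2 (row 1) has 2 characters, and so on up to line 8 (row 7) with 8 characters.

r0=0: @
r1=1: @@
r2=10: @·@
r3=11: @@@@
r4=100: @···@
r5=101: @@··@@
r6=110: @·@·@·@
r7=111: @@@@@@@@

Answer: @
@@
@·@
@@@@
@···@
@@··@@
@·@·@·@
@@@@@@@@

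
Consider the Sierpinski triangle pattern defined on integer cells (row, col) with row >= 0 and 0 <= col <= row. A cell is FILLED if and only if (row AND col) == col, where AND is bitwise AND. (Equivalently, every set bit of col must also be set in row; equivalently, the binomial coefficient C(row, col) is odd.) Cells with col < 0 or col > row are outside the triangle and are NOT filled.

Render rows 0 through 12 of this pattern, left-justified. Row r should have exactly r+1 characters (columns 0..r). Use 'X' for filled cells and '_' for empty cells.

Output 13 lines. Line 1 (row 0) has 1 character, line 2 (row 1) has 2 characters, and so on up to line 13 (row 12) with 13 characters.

r0=0: X
r1=1: XX
r2=10: X_X
r3=11: XXXX
r4=100: X___X
r5=101: XX__XX
r6=110: X_X_X_X
r7=111: XXXXXXXX
r8=1000: X_______X
r9=1001: XX______XX
r10=1010: X_X_____X_X
r11=1011: XXXX____XXXX
r12=1100: X___X___X___X

Answer: X
XX
X_X
XXXX
X___X
XX__XX
X_X_X_X
XXXXXXXX
X_______X
XX______XX
X_X_____X_X
XXXX____XXXX
X___X___X___X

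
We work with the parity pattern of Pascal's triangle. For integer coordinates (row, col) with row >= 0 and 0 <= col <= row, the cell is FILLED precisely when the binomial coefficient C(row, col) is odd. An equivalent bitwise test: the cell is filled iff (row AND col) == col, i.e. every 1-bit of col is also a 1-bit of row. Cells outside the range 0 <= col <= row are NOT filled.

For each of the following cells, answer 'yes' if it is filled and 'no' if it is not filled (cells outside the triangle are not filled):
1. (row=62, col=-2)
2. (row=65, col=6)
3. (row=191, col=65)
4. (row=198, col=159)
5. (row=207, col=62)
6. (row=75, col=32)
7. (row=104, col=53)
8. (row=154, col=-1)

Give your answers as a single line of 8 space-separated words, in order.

Answer: no no no no no no no no

Derivation:
(62,-2): col outside [0, 62] -> not filled
(65,6): row=0b1000001, col=0b110, row AND col = 0b0 = 0; 0 != 6 -> empty
(191,65): row=0b10111111, col=0b1000001, row AND col = 0b1 = 1; 1 != 65 -> empty
(198,159): row=0b11000110, col=0b10011111, row AND col = 0b10000110 = 134; 134 != 159 -> empty
(207,62): row=0b11001111, col=0b111110, row AND col = 0b1110 = 14; 14 != 62 -> empty
(75,32): row=0b1001011, col=0b100000, row AND col = 0b0 = 0; 0 != 32 -> empty
(104,53): row=0b1101000, col=0b110101, row AND col = 0b100000 = 32; 32 != 53 -> empty
(154,-1): col outside [0, 154] -> not filled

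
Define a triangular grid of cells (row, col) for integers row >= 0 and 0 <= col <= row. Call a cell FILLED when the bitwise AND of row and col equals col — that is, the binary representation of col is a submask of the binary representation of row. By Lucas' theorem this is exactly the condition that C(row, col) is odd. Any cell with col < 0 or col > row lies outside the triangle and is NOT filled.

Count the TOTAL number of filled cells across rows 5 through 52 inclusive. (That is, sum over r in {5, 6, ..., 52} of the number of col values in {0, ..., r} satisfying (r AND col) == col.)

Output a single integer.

r5=101 pc2: +4 =4
r6=110 pc2: +4 =8
r7=111 pc3: +8 =16
r8=1000 pc1: +2 =18
r9=1001 pc2: +4 =22
r10=1010 pc2: +4 =26
r11=1011 pc3: +8 =34
r12=1100 pc2: +4 =38
r13=1101 pc3: +8 =46
r14=1110 pc3: +8 =54
r15=1111 pc4: +16 =70
r16=10000 pc1: +2 =72
r17=10001 pc2: +4 =76
r18=10010 pc2: +4 =80
r19=10011 pc3: +8 =88
r20=10100 pc2: +4 =92
r21=10101 pc3: +8 =100
r22=10110 pc3: +8 =108
r23=10111 pc4: +16 =124
r24=11000 pc2: +4 =128
r25=11001 pc3: +8 =136
r26=11010 pc3: +8 =144
r27=11011 pc4: +16 =160
r28=11100 pc3: +8 =168
r29=11101 pc4: +16 =184
r30=11110 pc4: +16 =200
r31=11111 pc5: +32 =232
r32=100000 pc1: +2 =234
r33=100001 pc2: +4 =238
r34=100010 pc2: +4 =242
r35=100011 pc3: +8 =250
r36=100100 pc2: +4 =254
r37=100101 pc3: +8 =262
r38=100110 pc3: +8 =270
r39=100111 pc4: +16 =286
r40=101000 pc2: +4 =290
r41=101001 pc3: +8 =298
r42=101010 pc3: +8 =306
r43=101011 pc4: +16 =322
r44=101100 pc3: +8 =330
r45=101101 pc4: +16 =346
r46=101110 pc4: +16 =362
r47=101111 pc5: +32 =394
r48=110000 pc2: +4 =398
r49=110001 pc3: +8 =406
r50=110010 pc3: +8 =414
r51=110011 pc4: +16 =430
r52=110100 pc3: +8 =438

Answer: 438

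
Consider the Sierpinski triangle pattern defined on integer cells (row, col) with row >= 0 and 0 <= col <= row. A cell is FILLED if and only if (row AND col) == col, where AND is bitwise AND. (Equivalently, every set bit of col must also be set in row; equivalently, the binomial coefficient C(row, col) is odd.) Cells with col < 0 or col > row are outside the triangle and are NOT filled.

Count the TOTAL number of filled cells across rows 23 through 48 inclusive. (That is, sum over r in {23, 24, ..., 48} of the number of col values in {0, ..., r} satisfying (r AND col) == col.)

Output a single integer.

Answer: 290

Derivation:
r23=10111 pc4: +16 =16
r24=11000 pc2: +4 =20
r25=11001 pc3: +8 =28
r26=11010 pc3: +8 =36
r27=11011 pc4: +16 =52
r28=11100 pc3: +8 =60
r29=11101 pc4: +16 =76
r30=11110 pc4: +16 =92
r31=11111 pc5: +32 =124
r32=100000 pc1: +2 =126
r33=100001 pc2: +4 =130
r34=100010 pc2: +4 =134
r35=100011 pc3: +8 =142
r36=100100 pc2: +4 =146
r37=100101 pc3: +8 =154
r38=100110 pc3: +8 =162
r39=100111 pc4: +16 =178
r40=101000 pc2: +4 =182
r41=101001 pc3: +8 =190
r42=101010 pc3: +8 =198
r43=101011 pc4: +16 =214
r44=101100 pc3: +8 =222
r45=101101 pc4: +16 =238
r46=101110 pc4: +16 =254
r47=101111 pc5: +32 =286
r48=110000 pc2: +4 =290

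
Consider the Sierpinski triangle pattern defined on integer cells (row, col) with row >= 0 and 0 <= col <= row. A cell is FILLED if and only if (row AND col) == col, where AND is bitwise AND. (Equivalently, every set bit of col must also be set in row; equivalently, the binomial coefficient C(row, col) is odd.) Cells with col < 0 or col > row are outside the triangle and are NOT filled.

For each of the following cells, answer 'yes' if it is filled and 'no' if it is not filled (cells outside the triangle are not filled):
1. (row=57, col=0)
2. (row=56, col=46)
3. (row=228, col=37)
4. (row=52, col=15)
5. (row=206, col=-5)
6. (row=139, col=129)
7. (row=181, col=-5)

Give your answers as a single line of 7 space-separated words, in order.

Answer: yes no no no no yes no

Derivation:
(57,0): row=0b111001, col=0b0, row AND col = 0b0 = 0; 0 == 0 -> filled
(56,46): row=0b111000, col=0b101110, row AND col = 0b101000 = 40; 40 != 46 -> empty
(228,37): row=0b11100100, col=0b100101, row AND col = 0b100100 = 36; 36 != 37 -> empty
(52,15): row=0b110100, col=0b1111, row AND col = 0b100 = 4; 4 != 15 -> empty
(206,-5): col outside [0, 206] -> not filled
(139,129): row=0b10001011, col=0b10000001, row AND col = 0b10000001 = 129; 129 == 129 -> filled
(181,-5): col outside [0, 181] -> not filled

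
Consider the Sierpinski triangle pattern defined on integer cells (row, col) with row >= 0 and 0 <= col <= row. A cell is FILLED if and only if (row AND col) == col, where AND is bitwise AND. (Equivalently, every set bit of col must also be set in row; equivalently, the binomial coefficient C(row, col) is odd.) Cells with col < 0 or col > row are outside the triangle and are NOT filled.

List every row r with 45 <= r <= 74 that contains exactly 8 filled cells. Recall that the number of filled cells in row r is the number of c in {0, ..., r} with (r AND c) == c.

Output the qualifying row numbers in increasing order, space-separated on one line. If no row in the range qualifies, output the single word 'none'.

Answer: 49 50 52 56 67 69 70 73 74

Derivation:
Row r has 2^popcount(r) filled cells, so we need popcount(r) = log2(8) = 3.
Scan r = 45..74 and keep those with exactly 3 one-bits:
r=45=101101 popcount=4 -> skip
r=46=101110 popcount=4 -> skip
r=47=101111 popcount=5 -> skip
r=48=110000 popcount=2 -> skip
r=49=110001 popcount=3 -> KEEP
r=50=110010 popcount=3 -> KEEP
r=51=110011 popcount=4 -> skip
r=52=110100 popcount=3 -> KEEP
r=53=110101 popcount=4 -> skip
r=54=110110 popcount=4 -> skip
r=55=110111 popcount=5 -> skip
r=56=111000 popcount=3 -> KEEP
r=57=111001 popcount=4 -> skip
r=58=111010 popcount=4 -> skip
r=59=111011 popcount=5 -> skip
r=60=111100 popcount=4 -> skip
r=61=111101 popcount=5 -> skip
r=62=111110 popcount=5 -> skip
r=63=111111 popcount=6 -> skip
r=64=1000000 popcount=1 -> skip
r=65=1000001 popcount=2 -> skip
r=66=1000010 popcount=2 -> skip
r=67=1000011 popcount=3 -> KEEP
r=68=1000100 popcount=2 -> skip
r=69=1000101 popcount=3 -> KEEP
r=70=1000110 popcount=3 -> KEEP
r=71=1000111 popcount=4 -> skip
r=72=1001000 popcount=2 -> skip
r=73=1001001 popcount=3 -> KEEP
r=74=1001010 popcount=3 -> KEEP
Kept rows: 49 50 52 56 67 69 70 73 74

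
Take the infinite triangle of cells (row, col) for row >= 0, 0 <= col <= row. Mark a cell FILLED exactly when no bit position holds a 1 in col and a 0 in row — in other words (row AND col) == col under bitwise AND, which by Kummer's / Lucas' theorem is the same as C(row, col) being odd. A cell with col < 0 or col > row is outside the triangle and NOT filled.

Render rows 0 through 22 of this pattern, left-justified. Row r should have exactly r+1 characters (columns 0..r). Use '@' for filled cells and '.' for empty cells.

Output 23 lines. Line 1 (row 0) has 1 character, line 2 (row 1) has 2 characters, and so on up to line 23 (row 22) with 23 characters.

r0=0: @
r1=1: @@
r2=10: @.@
r3=11: @@@@
r4=100: @...@
r5=101: @@..@@
r6=110: @.@.@.@
r7=111: @@@@@@@@
r8=1000: @.......@
r9=1001: @@......@@
r10=1010: @.@.....@.@
r11=1011: @@@@....@@@@
r12=1100: @...@...@...@
r13=1101: @@..@@..@@..@@
r14=1110: @.@.@.@.@.@.@.@
r15=1111: @@@@@@@@@@@@@@@@
r16=10000: @...............@
r17=10001: @@..............@@
r18=10010: @.@.............@.@
r19=10011: @@@@............@@@@
r20=10100: @...@...........@...@
r21=10101: @@..@@..........@@..@@
r22=10110: @.@.@.@.........@.@.@.@

Answer: @
@@
@.@
@@@@
@...@
@@..@@
@.@.@.@
@@@@@@@@
@.......@
@@......@@
@.@.....@.@
@@@@....@@@@
@...@...@...@
@@..@@..@@..@@
@.@.@.@.@.@.@.@
@@@@@@@@@@@@@@@@
@...............@
@@..............@@
@.@.............@.@
@@@@............@@@@
@...@...........@...@
@@..@@..........@@..@@
@.@.@.@.........@.@.@.@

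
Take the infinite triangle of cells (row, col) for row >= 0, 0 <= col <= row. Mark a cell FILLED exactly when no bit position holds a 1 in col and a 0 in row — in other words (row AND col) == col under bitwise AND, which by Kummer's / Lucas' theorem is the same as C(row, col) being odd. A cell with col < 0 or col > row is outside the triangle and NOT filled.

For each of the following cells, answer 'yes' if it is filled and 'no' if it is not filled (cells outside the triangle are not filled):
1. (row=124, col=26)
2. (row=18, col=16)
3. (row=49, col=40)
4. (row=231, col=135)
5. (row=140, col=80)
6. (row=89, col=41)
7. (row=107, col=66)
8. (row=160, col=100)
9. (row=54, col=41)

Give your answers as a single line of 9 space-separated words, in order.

Answer: no yes no yes no no yes no no

Derivation:
(124,26): row=0b1111100, col=0b11010, row AND col = 0b11000 = 24; 24 != 26 -> empty
(18,16): row=0b10010, col=0b10000, row AND col = 0b10000 = 16; 16 == 16 -> filled
(49,40): row=0b110001, col=0b101000, row AND col = 0b100000 = 32; 32 != 40 -> empty
(231,135): row=0b11100111, col=0b10000111, row AND col = 0b10000111 = 135; 135 == 135 -> filled
(140,80): row=0b10001100, col=0b1010000, row AND col = 0b0 = 0; 0 != 80 -> empty
(89,41): row=0b1011001, col=0b101001, row AND col = 0b1001 = 9; 9 != 41 -> empty
(107,66): row=0b1101011, col=0b1000010, row AND col = 0b1000010 = 66; 66 == 66 -> filled
(160,100): row=0b10100000, col=0b1100100, row AND col = 0b100000 = 32; 32 != 100 -> empty
(54,41): row=0b110110, col=0b101001, row AND col = 0b100000 = 32; 32 != 41 -> empty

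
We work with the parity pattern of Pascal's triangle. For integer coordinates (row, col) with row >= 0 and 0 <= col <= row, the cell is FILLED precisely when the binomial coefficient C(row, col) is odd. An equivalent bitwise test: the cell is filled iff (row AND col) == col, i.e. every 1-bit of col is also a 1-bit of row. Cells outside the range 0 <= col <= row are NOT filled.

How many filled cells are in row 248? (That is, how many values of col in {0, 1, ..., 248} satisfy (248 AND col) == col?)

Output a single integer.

248 in binary = 11111000
popcount(248) = number of 1-bits in 11111000 = 5
A col c satisfies (248 AND c) == c iff every set bit of c is also set in 248; each of the 5 set bits of 248 can independently be on or off in c.
count = 2^5 = 32

Answer: 32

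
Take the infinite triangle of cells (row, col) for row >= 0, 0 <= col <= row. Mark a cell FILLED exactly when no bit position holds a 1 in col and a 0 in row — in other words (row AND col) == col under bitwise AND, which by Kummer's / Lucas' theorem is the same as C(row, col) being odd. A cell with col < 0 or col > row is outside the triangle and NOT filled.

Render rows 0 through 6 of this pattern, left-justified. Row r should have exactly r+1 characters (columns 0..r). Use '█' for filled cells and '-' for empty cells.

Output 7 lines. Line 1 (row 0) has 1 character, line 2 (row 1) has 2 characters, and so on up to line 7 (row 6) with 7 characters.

Answer: █
██
█-█
████
█---█
██--██
█-█-█-█

Derivation:
r0=0: █
r1=1: ██
r2=10: █-█
r3=11: ████
r4=100: █---█
r5=101: ██--██
r6=110: █-█-█-█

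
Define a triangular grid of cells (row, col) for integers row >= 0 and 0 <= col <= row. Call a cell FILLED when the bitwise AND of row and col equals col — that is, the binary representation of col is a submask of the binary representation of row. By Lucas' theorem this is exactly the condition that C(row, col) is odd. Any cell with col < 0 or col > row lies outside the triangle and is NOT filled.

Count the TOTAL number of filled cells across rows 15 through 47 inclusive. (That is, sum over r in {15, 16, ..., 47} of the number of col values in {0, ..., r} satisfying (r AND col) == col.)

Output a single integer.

r15=1111 pc4: +16 =16
r16=10000 pc1: +2 =18
r17=10001 pc2: +4 =22
r18=10010 pc2: +4 =26
r19=10011 pc3: +8 =34
r20=10100 pc2: +4 =38
r21=10101 pc3: +8 =46
r22=10110 pc3: +8 =54
r23=10111 pc4: +16 =70
r24=11000 pc2: +4 =74
r25=11001 pc3: +8 =82
r26=11010 pc3: +8 =90
r27=11011 pc4: +16 =106
r28=11100 pc3: +8 =114
r29=11101 pc4: +16 =130
r30=11110 pc4: +16 =146
r31=11111 pc5: +32 =178
r32=100000 pc1: +2 =180
r33=100001 pc2: +4 =184
r34=100010 pc2: +4 =188
r35=100011 pc3: +8 =196
r36=100100 pc2: +4 =200
r37=100101 pc3: +8 =208
r38=100110 pc3: +8 =216
r39=100111 pc4: +16 =232
r40=101000 pc2: +4 =236
r41=101001 pc3: +8 =244
r42=101010 pc3: +8 =252
r43=101011 pc4: +16 =268
r44=101100 pc3: +8 =276
r45=101101 pc4: +16 =292
r46=101110 pc4: +16 =308
r47=101111 pc5: +32 =340

Answer: 340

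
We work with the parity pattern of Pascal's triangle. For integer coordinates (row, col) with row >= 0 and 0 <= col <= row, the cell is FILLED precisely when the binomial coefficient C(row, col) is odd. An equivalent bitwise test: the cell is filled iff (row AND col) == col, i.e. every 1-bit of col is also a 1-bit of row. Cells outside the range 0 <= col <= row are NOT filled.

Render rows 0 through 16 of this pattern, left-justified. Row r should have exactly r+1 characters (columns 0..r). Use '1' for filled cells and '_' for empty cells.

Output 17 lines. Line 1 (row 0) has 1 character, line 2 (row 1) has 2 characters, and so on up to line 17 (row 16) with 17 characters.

Answer: 1
11
1_1
1111
1___1
11__11
1_1_1_1
11111111
1_______1
11______11
1_1_____1_1
1111____1111
1___1___1___1
11__11__11__11
1_1_1_1_1_1_1_1
1111111111111111
1_______________1

Derivation:
r0=0: 1
r1=1: 11
r2=10: 1_1
r3=11: 1111
r4=100: 1___1
r5=101: 11__11
r6=110: 1_1_1_1
r7=111: 11111111
r8=1000: 1_______1
r9=1001: 11______11
r10=1010: 1_1_____1_1
r11=1011: 1111____1111
r12=1100: 1___1___1___1
r13=1101: 11__11__11__11
r14=1110: 1_1_1_1_1_1_1_1
r15=1111: 1111111111111111
r16=10000: 1_______________1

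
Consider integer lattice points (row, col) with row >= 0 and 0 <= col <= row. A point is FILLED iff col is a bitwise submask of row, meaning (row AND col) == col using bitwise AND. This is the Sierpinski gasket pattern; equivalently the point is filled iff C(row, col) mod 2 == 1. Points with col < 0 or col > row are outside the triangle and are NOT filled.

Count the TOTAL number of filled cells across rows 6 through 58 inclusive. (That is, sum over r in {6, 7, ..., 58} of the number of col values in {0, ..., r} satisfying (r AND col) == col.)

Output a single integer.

Answer: 538

Derivation:
r6=110 pc2: +4 =4
r7=111 pc3: +8 =12
r8=1000 pc1: +2 =14
r9=1001 pc2: +4 =18
r10=1010 pc2: +4 =22
r11=1011 pc3: +8 =30
r12=1100 pc2: +4 =34
r13=1101 pc3: +8 =42
r14=1110 pc3: +8 =50
r15=1111 pc4: +16 =66
r16=10000 pc1: +2 =68
r17=10001 pc2: +4 =72
r18=10010 pc2: +4 =76
r19=10011 pc3: +8 =84
r20=10100 pc2: +4 =88
r21=10101 pc3: +8 =96
r22=10110 pc3: +8 =104
r23=10111 pc4: +16 =120
r24=11000 pc2: +4 =124
r25=11001 pc3: +8 =132
r26=11010 pc3: +8 =140
r27=11011 pc4: +16 =156
r28=11100 pc3: +8 =164
r29=11101 pc4: +16 =180
r30=11110 pc4: +16 =196
r31=11111 pc5: +32 =228
r32=100000 pc1: +2 =230
r33=100001 pc2: +4 =234
r34=100010 pc2: +4 =238
r35=100011 pc3: +8 =246
r36=100100 pc2: +4 =250
r37=100101 pc3: +8 =258
r38=100110 pc3: +8 =266
r39=100111 pc4: +16 =282
r40=101000 pc2: +4 =286
r41=101001 pc3: +8 =294
r42=101010 pc3: +8 =302
r43=101011 pc4: +16 =318
r44=101100 pc3: +8 =326
r45=101101 pc4: +16 =342
r46=101110 pc4: +16 =358
r47=101111 pc5: +32 =390
r48=110000 pc2: +4 =394
r49=110001 pc3: +8 =402
r50=110010 pc3: +8 =410
r51=110011 pc4: +16 =426
r52=110100 pc3: +8 =434
r53=110101 pc4: +16 =450
r54=110110 pc4: +16 =466
r55=110111 pc5: +32 =498
r56=111000 pc3: +8 =506
r57=111001 pc4: +16 =522
r58=111010 pc4: +16 =538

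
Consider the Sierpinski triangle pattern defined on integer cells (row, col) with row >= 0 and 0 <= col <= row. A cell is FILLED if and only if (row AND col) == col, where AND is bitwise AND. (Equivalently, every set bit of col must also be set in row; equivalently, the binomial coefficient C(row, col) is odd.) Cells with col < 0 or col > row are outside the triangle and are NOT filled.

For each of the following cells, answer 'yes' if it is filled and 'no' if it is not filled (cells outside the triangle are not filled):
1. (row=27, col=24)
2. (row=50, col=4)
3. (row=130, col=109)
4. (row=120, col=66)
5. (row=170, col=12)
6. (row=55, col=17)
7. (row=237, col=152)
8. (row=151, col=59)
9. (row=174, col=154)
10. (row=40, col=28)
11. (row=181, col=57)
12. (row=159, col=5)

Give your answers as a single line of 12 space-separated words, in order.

(27,24): row=0b11011, col=0b11000, row AND col = 0b11000 = 24; 24 == 24 -> filled
(50,4): row=0b110010, col=0b100, row AND col = 0b0 = 0; 0 != 4 -> empty
(130,109): row=0b10000010, col=0b1101101, row AND col = 0b0 = 0; 0 != 109 -> empty
(120,66): row=0b1111000, col=0b1000010, row AND col = 0b1000000 = 64; 64 != 66 -> empty
(170,12): row=0b10101010, col=0b1100, row AND col = 0b1000 = 8; 8 != 12 -> empty
(55,17): row=0b110111, col=0b10001, row AND col = 0b10001 = 17; 17 == 17 -> filled
(237,152): row=0b11101101, col=0b10011000, row AND col = 0b10001000 = 136; 136 != 152 -> empty
(151,59): row=0b10010111, col=0b111011, row AND col = 0b10011 = 19; 19 != 59 -> empty
(174,154): row=0b10101110, col=0b10011010, row AND col = 0b10001010 = 138; 138 != 154 -> empty
(40,28): row=0b101000, col=0b11100, row AND col = 0b1000 = 8; 8 != 28 -> empty
(181,57): row=0b10110101, col=0b111001, row AND col = 0b110001 = 49; 49 != 57 -> empty
(159,5): row=0b10011111, col=0b101, row AND col = 0b101 = 5; 5 == 5 -> filled

Answer: yes no no no no yes no no no no no yes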